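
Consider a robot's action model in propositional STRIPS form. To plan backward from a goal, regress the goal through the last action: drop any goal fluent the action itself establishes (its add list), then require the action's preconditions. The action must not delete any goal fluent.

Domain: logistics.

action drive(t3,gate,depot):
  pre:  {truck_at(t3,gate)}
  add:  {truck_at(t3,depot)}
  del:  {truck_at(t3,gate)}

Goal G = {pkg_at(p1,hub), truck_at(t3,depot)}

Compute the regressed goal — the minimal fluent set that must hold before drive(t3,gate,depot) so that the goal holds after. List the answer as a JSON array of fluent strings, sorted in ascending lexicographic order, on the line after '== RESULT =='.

Compute (G \ add) ∪ pre:
  G ∩ del = {}  (empty — regression defined)
  G \ add = {pkg_at(p1,hub), truck_at(t3,depot)} \ {truck_at(t3,depot)} = {pkg_at(p1,hub)}
  ∪ pre   = {pkg_at(p1,hub)} ∪ {truck_at(t3,gate)}
          = {pkg_at(p1,hub), truck_at(t3,gate)}

== RESULT ==
["pkg_at(p1,hub)", "truck_at(t3,gate)"]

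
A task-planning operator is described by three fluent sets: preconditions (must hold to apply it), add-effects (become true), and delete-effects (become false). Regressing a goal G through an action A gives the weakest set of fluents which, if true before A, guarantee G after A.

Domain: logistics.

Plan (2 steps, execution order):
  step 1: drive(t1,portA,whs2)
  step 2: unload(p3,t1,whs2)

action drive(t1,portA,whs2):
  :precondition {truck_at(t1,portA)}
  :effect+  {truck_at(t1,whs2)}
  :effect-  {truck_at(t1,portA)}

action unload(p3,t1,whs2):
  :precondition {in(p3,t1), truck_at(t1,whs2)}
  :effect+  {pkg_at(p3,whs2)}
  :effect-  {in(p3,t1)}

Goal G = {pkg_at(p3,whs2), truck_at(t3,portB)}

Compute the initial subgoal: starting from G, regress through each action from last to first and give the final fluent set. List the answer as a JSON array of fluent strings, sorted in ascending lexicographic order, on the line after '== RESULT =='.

Work backward from the goal:
  through step 2 (unload(p3,t1,whs2)): drop {pkg_at(p3,whs2)}, keep {truck_at(t3,portB)}, require {in(p3,t1), truck_at(t1,whs2)}
    → {in(p3,t1), truck_at(t1,whs2), truck_at(t3,portB)}
  through step 1 (drive(t1,portA,whs2)): drop {truck_at(t1,whs2)}, keep {in(p3,t1), truck_at(t3,portB)}, require {truck_at(t1,portA)}
    → {in(p3,t1), truck_at(t1,portA), truck_at(t3,portB)}

== RESULT ==
["in(p3,t1)", "truck_at(t1,portA)", "truck_at(t3,portB)"]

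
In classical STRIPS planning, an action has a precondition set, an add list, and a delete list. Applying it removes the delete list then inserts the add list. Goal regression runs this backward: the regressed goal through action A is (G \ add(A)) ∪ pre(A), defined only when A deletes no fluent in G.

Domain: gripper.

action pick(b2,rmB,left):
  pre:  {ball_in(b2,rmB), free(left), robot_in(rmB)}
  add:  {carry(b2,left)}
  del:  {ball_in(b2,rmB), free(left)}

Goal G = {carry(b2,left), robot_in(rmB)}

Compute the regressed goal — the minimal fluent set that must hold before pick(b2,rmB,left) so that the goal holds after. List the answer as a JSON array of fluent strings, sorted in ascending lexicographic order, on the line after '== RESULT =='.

Compute (G \ add) ∪ pre:
  G ∩ del = {}  (empty — regression defined)
  G \ add = {carry(b2,left), robot_in(rmB)} \ {carry(b2,left)} = {robot_in(rmB)}
  ∪ pre   = {robot_in(rmB)} ∪ {ball_in(b2,rmB), free(left), robot_in(rmB)}
          = {ball_in(b2,rmB), free(left), robot_in(rmB)}

== RESULT ==
["ball_in(b2,rmB)", "free(left)", "robot_in(rmB)"]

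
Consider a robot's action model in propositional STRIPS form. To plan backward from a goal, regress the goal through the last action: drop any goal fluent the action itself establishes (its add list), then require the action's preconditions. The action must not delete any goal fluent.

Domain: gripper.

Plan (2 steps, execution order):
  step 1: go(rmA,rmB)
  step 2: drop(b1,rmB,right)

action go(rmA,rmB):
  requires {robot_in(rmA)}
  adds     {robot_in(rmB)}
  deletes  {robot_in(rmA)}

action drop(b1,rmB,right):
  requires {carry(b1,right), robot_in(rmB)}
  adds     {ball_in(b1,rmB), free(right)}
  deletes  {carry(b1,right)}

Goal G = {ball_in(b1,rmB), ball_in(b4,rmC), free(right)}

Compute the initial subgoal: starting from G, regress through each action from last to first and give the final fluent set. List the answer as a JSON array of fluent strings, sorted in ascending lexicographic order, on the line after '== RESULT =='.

Work backward from the goal:
  through step 2 (drop(b1,rmB,right)): drop {ball_in(b1,rmB), free(right)}, keep {ball_in(b4,rmC)}, require {carry(b1,right), robot_in(rmB)}
    → {ball_in(b4,rmC), carry(b1,right), robot_in(rmB)}
  through step 1 (go(rmA,rmB)): drop {robot_in(rmB)}, keep {ball_in(b4,rmC), carry(b1,right)}, require {robot_in(rmA)}
    → {ball_in(b4,rmC), carry(b1,right), robot_in(rmA)}

== RESULT ==
["ball_in(b4,rmC)", "carry(b1,right)", "robot_in(rmA)"]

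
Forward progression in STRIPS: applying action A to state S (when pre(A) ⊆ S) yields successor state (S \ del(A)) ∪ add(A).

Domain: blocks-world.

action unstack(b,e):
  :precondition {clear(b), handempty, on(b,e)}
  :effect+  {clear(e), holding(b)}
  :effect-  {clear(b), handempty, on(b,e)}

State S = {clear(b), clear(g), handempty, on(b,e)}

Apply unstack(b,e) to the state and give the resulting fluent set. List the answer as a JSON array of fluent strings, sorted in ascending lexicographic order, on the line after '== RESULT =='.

Progress:
  pre ⊆ S: {clear(b), handempty, on(b,e)} ⊆ S  — applicable
  S \ del = {clear(g)}
  ∪ add   = {clear(e), clear(g), holding(b)}

== RESULT ==
["clear(e)", "clear(g)", "holding(b)"]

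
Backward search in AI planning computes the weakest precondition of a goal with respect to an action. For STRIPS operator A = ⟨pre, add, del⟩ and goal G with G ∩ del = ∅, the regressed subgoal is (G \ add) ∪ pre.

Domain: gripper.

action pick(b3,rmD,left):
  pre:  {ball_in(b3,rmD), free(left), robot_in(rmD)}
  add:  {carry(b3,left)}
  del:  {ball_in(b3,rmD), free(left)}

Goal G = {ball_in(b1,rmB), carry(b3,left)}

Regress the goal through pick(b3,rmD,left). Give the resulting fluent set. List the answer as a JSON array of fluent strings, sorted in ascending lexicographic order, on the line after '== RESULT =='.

Compute (G \ add) ∪ pre:
  G ∩ del = {}  (empty — regression defined)
  G \ add = {ball_in(b1,rmB), carry(b3,left)} \ {carry(b3,left)} = {ball_in(b1,rmB)}
  ∪ pre   = {ball_in(b1,rmB)} ∪ {ball_in(b3,rmD), free(left), robot_in(rmD)}
          = {ball_in(b1,rmB), ball_in(b3,rmD), free(left), robot_in(rmD)}

== RESULT ==
["ball_in(b1,rmB)", "ball_in(b3,rmD)", "free(left)", "robot_in(rmD)"]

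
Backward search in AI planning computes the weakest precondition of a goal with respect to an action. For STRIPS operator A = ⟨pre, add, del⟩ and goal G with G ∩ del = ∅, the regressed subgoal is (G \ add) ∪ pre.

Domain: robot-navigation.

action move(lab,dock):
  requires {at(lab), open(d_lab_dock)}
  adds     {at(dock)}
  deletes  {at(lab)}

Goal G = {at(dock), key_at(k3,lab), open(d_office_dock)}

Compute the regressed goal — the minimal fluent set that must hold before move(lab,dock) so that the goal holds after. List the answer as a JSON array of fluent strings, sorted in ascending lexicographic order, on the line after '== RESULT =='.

Compute (G \ add) ∪ pre:
  G ∩ del = {}  (empty — regression defined)
  G \ add = {at(dock), key_at(k3,lab), open(d_office_dock)} \ {at(dock)} = {key_at(k3,lab), open(d_office_dock)}
  ∪ pre   = {key_at(k3,lab), open(d_office_dock)} ∪ {at(lab), open(d_lab_dock)}
          = {at(lab), key_at(k3,lab), open(d_lab_dock), open(d_office_dock)}

== RESULT ==
["at(lab)", "key_at(k3,lab)", "open(d_lab_dock)", "open(d_office_dock)"]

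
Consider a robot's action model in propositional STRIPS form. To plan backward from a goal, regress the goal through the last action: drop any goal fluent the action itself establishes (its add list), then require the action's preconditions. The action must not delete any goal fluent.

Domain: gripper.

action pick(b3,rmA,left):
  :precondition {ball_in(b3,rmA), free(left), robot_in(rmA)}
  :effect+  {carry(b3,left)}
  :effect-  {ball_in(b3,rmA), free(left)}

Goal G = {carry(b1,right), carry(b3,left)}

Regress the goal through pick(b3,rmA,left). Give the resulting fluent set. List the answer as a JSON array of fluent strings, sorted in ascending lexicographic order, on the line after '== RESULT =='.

Regress:
  G ∩ del = {}  (empty — regression defined)
  G \ add = {carry(b1,right), carry(b3,left)} \ {carry(b3,left)} = {carry(b1,right)}
  ∪ pre   = {carry(b1,right)} ∪ {ball_in(b3,rmA), free(left), robot_in(rmA)}
          = {ball_in(b3,rmA), carry(b1,right), free(left), robot_in(rmA)}

== RESULT ==
["ball_in(b3,rmA)", "carry(b1,right)", "free(left)", "robot_in(rmA)"]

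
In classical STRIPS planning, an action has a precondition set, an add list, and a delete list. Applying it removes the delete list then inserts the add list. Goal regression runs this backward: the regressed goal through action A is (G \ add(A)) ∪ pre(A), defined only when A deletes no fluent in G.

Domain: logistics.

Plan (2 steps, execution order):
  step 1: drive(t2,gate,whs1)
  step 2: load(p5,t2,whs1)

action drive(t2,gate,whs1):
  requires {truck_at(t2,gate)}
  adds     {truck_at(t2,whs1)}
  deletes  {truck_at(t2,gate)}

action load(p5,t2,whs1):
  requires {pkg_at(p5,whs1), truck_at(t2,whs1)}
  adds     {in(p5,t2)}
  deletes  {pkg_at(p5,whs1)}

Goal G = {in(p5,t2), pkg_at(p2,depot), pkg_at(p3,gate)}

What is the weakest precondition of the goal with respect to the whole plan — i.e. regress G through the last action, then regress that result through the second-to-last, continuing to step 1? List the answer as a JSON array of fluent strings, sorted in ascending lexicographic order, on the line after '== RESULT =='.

Regress step by step:
  through step 2 (load(p5,t2,whs1)): drop {in(p5,t2)}, keep {pkg_at(p2,depot), pkg_at(p3,gate)}, require {pkg_at(p5,whs1), truck_at(t2,whs1)}
    → {pkg_at(p2,depot), pkg_at(p3,gate), pkg_at(p5,whs1), truck_at(t2,whs1)}
  through step 1 (drive(t2,gate,whs1)): drop {truck_at(t2,whs1)}, keep {pkg_at(p2,depot), pkg_at(p3,gate), pkg_at(p5,whs1)}, require {truck_at(t2,gate)}
    → {pkg_at(p2,depot), pkg_at(p3,gate), pkg_at(p5,whs1), truck_at(t2,gate)}

== RESULT ==
["pkg_at(p2,depot)", "pkg_at(p3,gate)", "pkg_at(p5,whs1)", "truck_at(t2,gate)"]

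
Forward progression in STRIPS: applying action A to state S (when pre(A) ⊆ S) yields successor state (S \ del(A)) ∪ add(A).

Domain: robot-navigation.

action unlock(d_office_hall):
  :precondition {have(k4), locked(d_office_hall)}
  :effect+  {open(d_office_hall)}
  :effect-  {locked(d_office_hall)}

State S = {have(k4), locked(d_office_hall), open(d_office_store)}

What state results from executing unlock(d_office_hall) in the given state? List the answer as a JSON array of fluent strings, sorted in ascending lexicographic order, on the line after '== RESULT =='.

Progress:
  pre ⊆ S: {have(k4), locked(d_office_hall)} ⊆ S  — applicable
  S \ del = {have(k4), open(d_office_store)}
  ∪ add   = {have(k4), open(d_office_hall), open(d_office_store)}

== RESULT ==
["have(k4)", "open(d_office_hall)", "open(d_office_store)"]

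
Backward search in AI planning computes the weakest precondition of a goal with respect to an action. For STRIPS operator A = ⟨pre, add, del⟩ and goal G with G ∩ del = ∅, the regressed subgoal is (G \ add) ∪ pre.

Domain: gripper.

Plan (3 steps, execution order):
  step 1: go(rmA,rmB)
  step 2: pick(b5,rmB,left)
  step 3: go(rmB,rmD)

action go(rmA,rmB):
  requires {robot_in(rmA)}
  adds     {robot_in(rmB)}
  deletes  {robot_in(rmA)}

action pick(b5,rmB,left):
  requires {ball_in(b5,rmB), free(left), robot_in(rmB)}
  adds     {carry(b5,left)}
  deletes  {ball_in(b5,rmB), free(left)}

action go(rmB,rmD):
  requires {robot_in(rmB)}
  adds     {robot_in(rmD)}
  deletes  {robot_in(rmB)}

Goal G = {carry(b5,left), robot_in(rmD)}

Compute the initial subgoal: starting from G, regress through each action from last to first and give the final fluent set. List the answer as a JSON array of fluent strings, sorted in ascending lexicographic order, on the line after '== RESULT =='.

Regress step by step:
  through step 3 (go(rmB,rmD)): drop {robot_in(rmD)}, keep {carry(b5,left)}, require {robot_in(rmB)}
    → {carry(b5,left), robot_in(rmB)}
  through step 2 (pick(b5,rmB,left)): drop {carry(b5,left)}, keep {robot_in(rmB)}, require {ball_in(b5,rmB), free(left), robot_in(rmB)}
    → {ball_in(b5,rmB), free(left), robot_in(rmB)}
  through step 1 (go(rmA,rmB)): drop {robot_in(rmB)}, keep {ball_in(b5,rmB), free(left)}, require {robot_in(rmA)}
    → {ball_in(b5,rmB), free(left), robot_in(rmA)}

== RESULT ==
["ball_in(b5,rmB)", "free(left)", "robot_in(rmA)"]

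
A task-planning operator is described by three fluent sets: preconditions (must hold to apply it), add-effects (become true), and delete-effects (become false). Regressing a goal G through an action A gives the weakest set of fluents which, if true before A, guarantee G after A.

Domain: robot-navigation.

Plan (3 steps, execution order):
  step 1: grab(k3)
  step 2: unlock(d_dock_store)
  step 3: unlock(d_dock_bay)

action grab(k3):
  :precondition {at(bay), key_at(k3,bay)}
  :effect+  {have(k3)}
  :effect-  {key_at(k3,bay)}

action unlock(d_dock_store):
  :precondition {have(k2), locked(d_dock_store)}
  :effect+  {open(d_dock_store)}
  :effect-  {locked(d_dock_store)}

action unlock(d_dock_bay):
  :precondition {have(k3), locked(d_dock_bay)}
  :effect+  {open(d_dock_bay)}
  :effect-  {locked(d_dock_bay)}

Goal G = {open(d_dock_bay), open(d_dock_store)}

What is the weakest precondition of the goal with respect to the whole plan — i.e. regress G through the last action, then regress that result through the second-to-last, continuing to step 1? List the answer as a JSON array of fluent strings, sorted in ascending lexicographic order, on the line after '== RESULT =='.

Regress step by step:
  through step 3 (unlock(d_dock_bay)): drop {open(d_dock_bay)}, keep {open(d_dock_store)}, require {have(k3), locked(d_dock_bay)}
    → {have(k3), locked(d_dock_bay), open(d_dock_store)}
  through step 2 (unlock(d_dock_store)): drop {open(d_dock_store)}, keep {have(k3), locked(d_dock_bay)}, require {have(k2), locked(d_dock_store)}
    → {have(k2), have(k3), locked(d_dock_bay), locked(d_dock_store)}
  through step 1 (grab(k3)): drop {have(k3)}, keep {have(k2), locked(d_dock_bay), locked(d_dock_store)}, require {at(bay), key_at(k3,bay)}
    → {at(bay), have(k2), key_at(k3,bay), locked(d_dock_bay), locked(d_dock_store)}

== RESULT ==
["at(bay)", "have(k2)", "key_at(k3,bay)", "locked(d_dock_bay)", "locked(d_dock_store)"]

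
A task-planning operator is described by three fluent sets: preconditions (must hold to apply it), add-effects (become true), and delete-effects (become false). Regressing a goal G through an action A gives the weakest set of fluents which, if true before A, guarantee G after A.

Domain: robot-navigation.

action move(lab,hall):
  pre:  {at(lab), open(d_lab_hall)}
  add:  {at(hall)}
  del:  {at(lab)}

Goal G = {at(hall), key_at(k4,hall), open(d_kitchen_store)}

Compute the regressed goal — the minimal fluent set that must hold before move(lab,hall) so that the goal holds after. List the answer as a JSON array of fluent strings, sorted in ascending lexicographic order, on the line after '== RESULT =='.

Regress:
  G ∩ del = {}  (empty — regression defined)
  G \ add = {at(hall), key_at(k4,hall), open(d_kitchen_store)} \ {at(hall)} = {key_at(k4,hall), open(d_kitchen_store)}
  ∪ pre   = {key_at(k4,hall), open(d_kitchen_store)} ∪ {at(lab), open(d_lab_hall)}
          = {at(lab), key_at(k4,hall), open(d_kitchen_store), open(d_lab_hall)}

== RESULT ==
["at(lab)", "key_at(k4,hall)", "open(d_kitchen_store)", "open(d_lab_hall)"]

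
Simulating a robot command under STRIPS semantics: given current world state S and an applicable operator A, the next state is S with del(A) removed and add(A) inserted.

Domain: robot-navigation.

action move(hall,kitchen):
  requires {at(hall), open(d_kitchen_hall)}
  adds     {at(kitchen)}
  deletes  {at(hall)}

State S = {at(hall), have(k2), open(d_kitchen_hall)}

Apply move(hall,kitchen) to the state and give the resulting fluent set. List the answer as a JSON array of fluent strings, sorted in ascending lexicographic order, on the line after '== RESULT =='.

Compute (S \ del) ∪ add:
  pre ⊆ S: {at(hall), open(d_kitchen_hall)} ⊆ S  — applicable
  S \ del = {have(k2), open(d_kitchen_hall)}
  ∪ add   = {at(kitchen), have(k2), open(d_kitchen_hall)}

== RESULT ==
["at(kitchen)", "have(k2)", "open(d_kitchen_hall)"]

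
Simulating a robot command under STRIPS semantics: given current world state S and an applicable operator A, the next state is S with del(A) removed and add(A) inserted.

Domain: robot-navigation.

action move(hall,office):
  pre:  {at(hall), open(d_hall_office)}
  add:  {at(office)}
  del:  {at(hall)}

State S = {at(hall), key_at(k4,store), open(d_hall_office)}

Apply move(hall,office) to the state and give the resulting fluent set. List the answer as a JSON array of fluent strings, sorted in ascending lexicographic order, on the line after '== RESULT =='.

Compute (S \ del) ∪ add:
  pre ⊆ S: {at(hall), open(d_hall_office)} ⊆ S  — applicable
  S \ del = {key_at(k4,store), open(d_hall_office)}
  ∪ add   = {at(office), key_at(k4,store), open(d_hall_office)}

== RESULT ==
["at(office)", "key_at(k4,store)", "open(d_hall_office)"]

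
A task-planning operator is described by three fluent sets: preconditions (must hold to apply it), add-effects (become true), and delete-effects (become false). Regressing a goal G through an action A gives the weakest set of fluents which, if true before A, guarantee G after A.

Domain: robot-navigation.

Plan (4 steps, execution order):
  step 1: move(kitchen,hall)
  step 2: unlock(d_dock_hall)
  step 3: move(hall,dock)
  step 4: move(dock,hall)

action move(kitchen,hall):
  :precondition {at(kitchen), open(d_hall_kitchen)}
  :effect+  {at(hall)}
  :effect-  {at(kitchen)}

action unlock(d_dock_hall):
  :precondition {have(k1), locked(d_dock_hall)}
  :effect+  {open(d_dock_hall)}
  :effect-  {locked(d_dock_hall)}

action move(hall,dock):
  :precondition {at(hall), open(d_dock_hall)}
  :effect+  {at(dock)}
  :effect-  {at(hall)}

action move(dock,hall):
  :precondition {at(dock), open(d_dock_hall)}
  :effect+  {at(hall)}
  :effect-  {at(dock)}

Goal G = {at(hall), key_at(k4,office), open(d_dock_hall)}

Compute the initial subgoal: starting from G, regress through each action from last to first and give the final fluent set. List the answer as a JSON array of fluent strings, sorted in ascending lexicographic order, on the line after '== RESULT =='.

Work backward from the goal:
  through step 4 (move(dock,hall)): drop {at(hall)}, keep {key_at(k4,office), open(d_dock_hall)}, require {at(dock), open(d_dock_hall)}
    → {at(dock), key_at(k4,office), open(d_dock_hall)}
  through step 3 (move(hall,dock)): drop {at(dock)}, keep {key_at(k4,office), open(d_dock_hall)}, require {at(hall), open(d_dock_hall)}
    → {at(hall), key_at(k4,office), open(d_dock_hall)}
  through step 2 (unlock(d_dock_hall)): drop {open(d_dock_hall)}, keep {at(hall), key_at(k4,office)}, require {have(k1), locked(d_dock_hall)}
    → {at(hall), have(k1), key_at(k4,office), locked(d_dock_hall)}
  through step 1 (move(kitchen,hall)): drop {at(hall)}, keep {have(k1), key_at(k4,office), locked(d_dock_hall)}, require {at(kitchen), open(d_hall_kitchen)}
    → {at(kitchen), have(k1), key_at(k4,office), locked(d_dock_hall), open(d_hall_kitchen)}

== RESULT ==
["at(kitchen)", "have(k1)", "key_at(k4,office)", "locked(d_dock_hall)", "open(d_hall_kitchen)"]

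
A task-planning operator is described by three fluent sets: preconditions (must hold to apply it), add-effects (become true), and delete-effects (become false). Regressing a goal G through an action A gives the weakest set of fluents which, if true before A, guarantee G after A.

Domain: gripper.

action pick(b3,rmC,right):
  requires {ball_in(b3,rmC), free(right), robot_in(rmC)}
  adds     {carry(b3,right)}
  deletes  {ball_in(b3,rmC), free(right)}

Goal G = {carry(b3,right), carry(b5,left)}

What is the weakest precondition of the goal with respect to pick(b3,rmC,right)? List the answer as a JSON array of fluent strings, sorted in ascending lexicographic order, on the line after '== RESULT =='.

Regress:
  G ∩ del = {}  (empty — regression defined)
  G \ add = {carry(b3,right), carry(b5,left)} \ {carry(b3,right)} = {carry(b5,left)}
  ∪ pre   = {carry(b5,left)} ∪ {ball_in(b3,rmC), free(right), robot_in(rmC)}
          = {ball_in(b3,rmC), carry(b5,left), free(right), robot_in(rmC)}

== RESULT ==
["ball_in(b3,rmC)", "carry(b5,left)", "free(right)", "robot_in(rmC)"]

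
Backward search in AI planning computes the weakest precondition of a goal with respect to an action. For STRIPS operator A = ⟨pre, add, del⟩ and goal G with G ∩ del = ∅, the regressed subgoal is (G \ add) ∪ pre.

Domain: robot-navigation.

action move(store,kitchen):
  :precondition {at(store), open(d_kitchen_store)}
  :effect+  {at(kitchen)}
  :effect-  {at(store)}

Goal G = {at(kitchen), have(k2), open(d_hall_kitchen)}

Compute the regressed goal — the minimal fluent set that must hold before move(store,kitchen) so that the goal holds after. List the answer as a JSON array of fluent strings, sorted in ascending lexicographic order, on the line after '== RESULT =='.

Compute (G \ add) ∪ pre:
  G ∩ del = {}  (empty — regression defined)
  G \ add = {at(kitchen), have(k2), open(d_hall_kitchen)} \ {at(kitchen)} = {have(k2), open(d_hall_kitchen)}
  ∪ pre   = {have(k2), open(d_hall_kitchen)} ∪ {at(store), open(d_kitchen_store)}
          = {at(store), have(k2), open(d_hall_kitchen), open(d_kitchen_store)}

== RESULT ==
["at(store)", "have(k2)", "open(d_hall_kitchen)", "open(d_kitchen_store)"]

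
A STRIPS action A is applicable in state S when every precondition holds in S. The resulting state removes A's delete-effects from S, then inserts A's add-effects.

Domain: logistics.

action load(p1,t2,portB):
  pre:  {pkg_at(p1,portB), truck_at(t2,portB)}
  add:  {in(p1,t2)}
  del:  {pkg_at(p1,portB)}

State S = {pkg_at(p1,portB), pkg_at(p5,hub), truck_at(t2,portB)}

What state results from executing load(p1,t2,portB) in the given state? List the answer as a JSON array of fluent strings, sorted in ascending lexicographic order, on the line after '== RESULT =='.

Compute (S \ del) ∪ add:
  pre ⊆ S: {pkg_at(p1,portB), truck_at(t2,portB)} ⊆ S  — applicable
  S \ del = {pkg_at(p5,hub), truck_at(t2,portB)}
  ∪ add   = {in(p1,t2), pkg_at(p5,hub), truck_at(t2,portB)}

== RESULT ==
["in(p1,t2)", "pkg_at(p5,hub)", "truck_at(t2,portB)"]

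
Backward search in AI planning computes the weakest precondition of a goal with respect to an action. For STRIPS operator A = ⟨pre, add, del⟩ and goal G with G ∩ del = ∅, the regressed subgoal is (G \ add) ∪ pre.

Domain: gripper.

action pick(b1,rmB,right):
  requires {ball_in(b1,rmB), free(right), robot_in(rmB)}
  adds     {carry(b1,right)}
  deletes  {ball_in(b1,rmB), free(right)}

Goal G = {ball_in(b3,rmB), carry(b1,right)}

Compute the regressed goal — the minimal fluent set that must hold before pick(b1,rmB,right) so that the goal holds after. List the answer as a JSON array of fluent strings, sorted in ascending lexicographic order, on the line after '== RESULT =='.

Compute (G \ add) ∪ pre:
  G ∩ del = {}  (empty — regression defined)
  G \ add = {ball_in(b3,rmB), carry(b1,right)} \ {carry(b1,right)} = {ball_in(b3,rmB)}
  ∪ pre   = {ball_in(b3,rmB)} ∪ {ball_in(b1,rmB), free(right), robot_in(rmB)}
          = {ball_in(b1,rmB), ball_in(b3,rmB), free(right), robot_in(rmB)}

== RESULT ==
["ball_in(b1,rmB)", "ball_in(b3,rmB)", "free(right)", "robot_in(rmB)"]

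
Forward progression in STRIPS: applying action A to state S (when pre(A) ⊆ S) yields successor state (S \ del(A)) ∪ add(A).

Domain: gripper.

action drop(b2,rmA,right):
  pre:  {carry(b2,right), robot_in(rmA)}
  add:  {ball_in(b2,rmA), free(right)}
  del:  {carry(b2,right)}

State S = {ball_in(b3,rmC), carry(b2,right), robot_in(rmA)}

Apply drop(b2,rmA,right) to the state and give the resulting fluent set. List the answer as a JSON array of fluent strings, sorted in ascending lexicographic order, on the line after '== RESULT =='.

Progress:
  pre ⊆ S: {carry(b2,right), robot_in(rmA)} ⊆ S  — applicable
  S \ del = {ball_in(b3,rmC), robot_in(rmA)}
  ∪ add   = {ball_in(b2,rmA), ball_in(b3,rmC), free(right), robot_in(rmA)}

== RESULT ==
["ball_in(b2,rmA)", "ball_in(b3,rmC)", "free(right)", "robot_in(rmA)"]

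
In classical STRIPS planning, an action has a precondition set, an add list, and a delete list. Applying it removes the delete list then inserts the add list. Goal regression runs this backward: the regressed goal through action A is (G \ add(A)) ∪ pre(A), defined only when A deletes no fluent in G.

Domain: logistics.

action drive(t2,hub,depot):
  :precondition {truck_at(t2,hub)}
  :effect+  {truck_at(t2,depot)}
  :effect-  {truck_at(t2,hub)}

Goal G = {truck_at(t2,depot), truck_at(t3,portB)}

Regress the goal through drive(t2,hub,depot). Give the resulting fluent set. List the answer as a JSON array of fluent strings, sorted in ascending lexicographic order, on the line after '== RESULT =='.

Regress:
  G ∩ del = {}  (empty — regression defined)
  G \ add = {truck_at(t2,depot), truck_at(t3,portB)} \ {truck_at(t2,depot)} = {truck_at(t3,portB)}
  ∪ pre   = {truck_at(t3,portB)} ∪ {truck_at(t2,hub)}
          = {truck_at(t2,hub), truck_at(t3,portB)}

== RESULT ==
["truck_at(t2,hub)", "truck_at(t3,portB)"]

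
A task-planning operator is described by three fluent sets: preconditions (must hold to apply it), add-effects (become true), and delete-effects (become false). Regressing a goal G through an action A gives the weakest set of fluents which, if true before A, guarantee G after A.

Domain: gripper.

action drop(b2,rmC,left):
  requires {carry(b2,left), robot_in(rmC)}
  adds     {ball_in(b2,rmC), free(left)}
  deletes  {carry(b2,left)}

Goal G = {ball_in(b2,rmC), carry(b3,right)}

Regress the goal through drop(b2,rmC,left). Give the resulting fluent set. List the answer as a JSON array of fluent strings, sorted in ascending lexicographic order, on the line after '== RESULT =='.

Regress:
  G ∩ del = {}  (empty — regression defined)
  G \ add = {ball_in(b2,rmC), carry(b3,right)} \ {ball_in(b2,rmC), free(left)} = {carry(b3,right)}
  ∪ pre   = {carry(b3,right)} ∪ {carry(b2,left), robot_in(rmC)}
          = {carry(b2,left), carry(b3,right), robot_in(rmC)}

== RESULT ==
["carry(b2,left)", "carry(b3,right)", "robot_in(rmC)"]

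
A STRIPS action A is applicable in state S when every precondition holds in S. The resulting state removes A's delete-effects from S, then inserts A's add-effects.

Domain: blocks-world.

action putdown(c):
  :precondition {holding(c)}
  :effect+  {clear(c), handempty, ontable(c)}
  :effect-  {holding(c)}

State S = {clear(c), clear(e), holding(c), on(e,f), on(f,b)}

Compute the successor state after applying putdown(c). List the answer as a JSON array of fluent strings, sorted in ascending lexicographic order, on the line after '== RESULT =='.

Compute (S \ del) ∪ add:
  pre ⊆ S: {holding(c)} ⊆ S  — applicable
  S \ del = {clear(c), clear(e), on(e,f), on(f,b)}
  ∪ add   = {clear(c), clear(e), handempty, on(e,f), on(f,b), ontable(c)}

== RESULT ==
["clear(c)", "clear(e)", "handempty", "on(e,f)", "on(f,b)", "ontable(c)"]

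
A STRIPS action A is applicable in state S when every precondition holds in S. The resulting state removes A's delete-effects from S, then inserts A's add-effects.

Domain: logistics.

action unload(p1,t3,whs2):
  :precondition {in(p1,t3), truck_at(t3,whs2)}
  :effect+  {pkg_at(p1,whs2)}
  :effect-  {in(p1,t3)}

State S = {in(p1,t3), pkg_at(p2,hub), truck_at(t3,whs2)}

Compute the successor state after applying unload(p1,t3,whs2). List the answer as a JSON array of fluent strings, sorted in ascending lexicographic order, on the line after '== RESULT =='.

Compute (S \ del) ∪ add:
  pre ⊆ S: {in(p1,t3), truck_at(t3,whs2)} ⊆ S  — applicable
  S \ del = {pkg_at(p2,hub), truck_at(t3,whs2)}
  ∪ add   = {pkg_at(p1,whs2), pkg_at(p2,hub), truck_at(t3,whs2)}

== RESULT ==
["pkg_at(p1,whs2)", "pkg_at(p2,hub)", "truck_at(t3,whs2)"]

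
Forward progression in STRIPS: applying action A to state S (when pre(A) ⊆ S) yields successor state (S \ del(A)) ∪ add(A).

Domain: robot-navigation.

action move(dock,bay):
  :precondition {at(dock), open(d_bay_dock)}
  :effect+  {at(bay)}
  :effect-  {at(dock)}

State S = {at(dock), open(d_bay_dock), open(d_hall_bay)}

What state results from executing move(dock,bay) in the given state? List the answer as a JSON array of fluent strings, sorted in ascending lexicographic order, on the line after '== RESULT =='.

Progress:
  pre ⊆ S: {at(dock), open(d_bay_dock)} ⊆ S  — applicable
  S \ del = {open(d_bay_dock), open(d_hall_bay)}
  ∪ add   = {at(bay), open(d_bay_dock), open(d_hall_bay)}

== RESULT ==
["at(bay)", "open(d_bay_dock)", "open(d_hall_bay)"]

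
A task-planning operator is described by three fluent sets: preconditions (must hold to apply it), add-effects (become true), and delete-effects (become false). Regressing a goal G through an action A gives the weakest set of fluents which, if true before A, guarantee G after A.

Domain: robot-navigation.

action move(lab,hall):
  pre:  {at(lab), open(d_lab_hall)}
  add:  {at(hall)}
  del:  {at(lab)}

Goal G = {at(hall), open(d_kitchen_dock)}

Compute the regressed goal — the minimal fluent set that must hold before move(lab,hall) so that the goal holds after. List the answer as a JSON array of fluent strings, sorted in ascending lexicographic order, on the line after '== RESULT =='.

Regress:
  G ∩ del = {}  (empty — regression defined)
  G \ add = {at(hall), open(d_kitchen_dock)} \ {at(hall)} = {open(d_kitchen_dock)}
  ∪ pre   = {open(d_kitchen_dock)} ∪ {at(lab), open(d_lab_hall)}
          = {at(lab), open(d_kitchen_dock), open(d_lab_hall)}

== RESULT ==
["at(lab)", "open(d_kitchen_dock)", "open(d_lab_hall)"]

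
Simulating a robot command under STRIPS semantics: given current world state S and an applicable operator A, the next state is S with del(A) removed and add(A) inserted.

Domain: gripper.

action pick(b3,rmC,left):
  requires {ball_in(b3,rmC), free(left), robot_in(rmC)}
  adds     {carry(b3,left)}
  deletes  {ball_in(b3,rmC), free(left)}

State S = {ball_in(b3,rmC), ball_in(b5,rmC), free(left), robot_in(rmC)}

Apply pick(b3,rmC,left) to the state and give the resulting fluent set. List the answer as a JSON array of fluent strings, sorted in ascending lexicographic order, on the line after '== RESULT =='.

Compute (S \ del) ∪ add:
  pre ⊆ S: {ball_in(b3,rmC), free(left), robot_in(rmC)} ⊆ S  — applicable
  S \ del = {ball_in(b5,rmC), robot_in(rmC)}
  ∪ add   = {ball_in(b5,rmC), carry(b3,left), robot_in(rmC)}

== RESULT ==
["ball_in(b5,rmC)", "carry(b3,left)", "robot_in(rmC)"]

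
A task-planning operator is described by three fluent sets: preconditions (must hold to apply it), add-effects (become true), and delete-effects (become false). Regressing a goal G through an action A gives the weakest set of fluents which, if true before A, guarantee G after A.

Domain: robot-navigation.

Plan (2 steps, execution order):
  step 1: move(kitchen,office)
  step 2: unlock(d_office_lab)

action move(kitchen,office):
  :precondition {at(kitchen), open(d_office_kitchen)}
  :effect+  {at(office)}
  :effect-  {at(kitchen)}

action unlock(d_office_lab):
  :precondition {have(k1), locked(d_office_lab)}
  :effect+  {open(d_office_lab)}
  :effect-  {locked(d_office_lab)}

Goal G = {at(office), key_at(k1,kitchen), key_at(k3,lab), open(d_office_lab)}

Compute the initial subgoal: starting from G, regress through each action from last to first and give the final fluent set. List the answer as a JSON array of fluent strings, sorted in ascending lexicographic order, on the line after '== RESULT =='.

Work backward from the goal:
  through step 2 (unlock(d_office_lab)): drop {open(d_office_lab)}, keep {at(office), key_at(k1,kitchen), key_at(k3,lab)}, require {have(k1), locked(d_office_lab)}
    → {at(office), have(k1), key_at(k1,kitchen), key_at(k3,lab), locked(d_office_lab)}
  through step 1 (move(kitchen,office)): drop {at(office)}, keep {have(k1), key_at(k1,kitchen), key_at(k3,lab), locked(d_office_lab)}, require {at(kitchen), open(d_office_kitchen)}
    → {at(kitchen), have(k1), key_at(k1,kitchen), key_at(k3,lab), locked(d_office_lab), open(d_office_kitchen)}

== RESULT ==
["at(kitchen)", "have(k1)", "key_at(k1,kitchen)", "key_at(k3,lab)", "locked(d_office_lab)", "open(d_office_kitchen)"]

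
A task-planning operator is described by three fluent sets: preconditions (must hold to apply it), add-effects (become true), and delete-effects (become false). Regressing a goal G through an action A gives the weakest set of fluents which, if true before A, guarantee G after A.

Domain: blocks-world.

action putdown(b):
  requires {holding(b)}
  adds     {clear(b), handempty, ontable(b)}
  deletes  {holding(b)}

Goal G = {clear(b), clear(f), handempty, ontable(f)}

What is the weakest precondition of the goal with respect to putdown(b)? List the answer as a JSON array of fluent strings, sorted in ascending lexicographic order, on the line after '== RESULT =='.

Regress:
  G ∩ del = {}  (empty — regression defined)
  G \ add = {clear(b), clear(f), handempty, ontable(f)} \ {clear(b), handempty, ontable(b)} = {clear(f), ontable(f)}
  ∪ pre   = {clear(f), ontable(f)} ∪ {holding(b)}
          = {clear(f), holding(b), ontable(f)}

== RESULT ==
["clear(f)", "holding(b)", "ontable(f)"]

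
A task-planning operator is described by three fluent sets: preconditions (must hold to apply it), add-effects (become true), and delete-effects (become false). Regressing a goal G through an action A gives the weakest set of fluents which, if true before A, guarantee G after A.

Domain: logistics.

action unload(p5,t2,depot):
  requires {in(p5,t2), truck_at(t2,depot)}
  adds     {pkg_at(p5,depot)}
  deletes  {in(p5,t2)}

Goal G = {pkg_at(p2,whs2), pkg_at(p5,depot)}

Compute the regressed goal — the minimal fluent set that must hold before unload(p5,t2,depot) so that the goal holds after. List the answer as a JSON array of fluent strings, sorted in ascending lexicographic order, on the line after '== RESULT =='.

Compute (G \ add) ∪ pre:
  G ∩ del = {}  (empty — regression defined)
  G \ add = {pkg_at(p2,whs2), pkg_at(p5,depot)} \ {pkg_at(p5,depot)} = {pkg_at(p2,whs2)}
  ∪ pre   = {pkg_at(p2,whs2)} ∪ {in(p5,t2), truck_at(t2,depot)}
          = {in(p5,t2), pkg_at(p2,whs2), truck_at(t2,depot)}

== RESULT ==
["in(p5,t2)", "pkg_at(p2,whs2)", "truck_at(t2,depot)"]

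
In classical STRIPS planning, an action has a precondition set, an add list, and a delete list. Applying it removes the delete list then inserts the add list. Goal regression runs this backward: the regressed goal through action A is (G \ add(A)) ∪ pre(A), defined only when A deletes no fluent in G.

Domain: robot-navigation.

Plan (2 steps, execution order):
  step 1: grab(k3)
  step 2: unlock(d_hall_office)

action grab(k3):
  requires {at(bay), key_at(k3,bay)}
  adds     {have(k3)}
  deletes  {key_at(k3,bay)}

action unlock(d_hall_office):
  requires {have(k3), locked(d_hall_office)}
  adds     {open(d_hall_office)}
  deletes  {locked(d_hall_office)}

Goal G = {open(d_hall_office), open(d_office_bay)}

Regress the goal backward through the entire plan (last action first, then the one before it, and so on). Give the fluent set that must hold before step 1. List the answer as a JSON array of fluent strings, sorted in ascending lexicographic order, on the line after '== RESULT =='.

Regress step by step:
  through step 2 (unlock(d_hall_office)): drop {open(d_hall_office)}, keep {open(d_office_bay)}, require {have(k3), locked(d_hall_office)}
    → {have(k3), locked(d_hall_office), open(d_office_bay)}
  through step 1 (grab(k3)): drop {have(k3)}, keep {locked(d_hall_office), open(d_office_bay)}, require {at(bay), key_at(k3,bay)}
    → {at(bay), key_at(k3,bay), locked(d_hall_office), open(d_office_bay)}

== RESULT ==
["at(bay)", "key_at(k3,bay)", "locked(d_hall_office)", "open(d_office_bay)"]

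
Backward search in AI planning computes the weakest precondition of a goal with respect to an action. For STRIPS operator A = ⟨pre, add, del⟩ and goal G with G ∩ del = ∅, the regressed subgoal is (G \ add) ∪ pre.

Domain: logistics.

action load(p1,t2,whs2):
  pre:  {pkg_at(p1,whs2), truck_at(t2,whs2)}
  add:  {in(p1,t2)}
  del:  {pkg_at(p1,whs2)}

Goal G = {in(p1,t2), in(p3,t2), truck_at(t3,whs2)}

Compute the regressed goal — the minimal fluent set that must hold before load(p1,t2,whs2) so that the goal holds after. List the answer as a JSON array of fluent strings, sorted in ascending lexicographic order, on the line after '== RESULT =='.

Compute (G \ add) ∪ pre:
  G ∩ del = {}  (empty — regression defined)
  G \ add = {in(p1,t2), in(p3,t2), truck_at(t3,whs2)} \ {in(p1,t2)} = {in(p3,t2), truck_at(t3,whs2)}
  ∪ pre   = {in(p3,t2), truck_at(t3,whs2)} ∪ {pkg_at(p1,whs2), truck_at(t2,whs2)}
          = {in(p3,t2), pkg_at(p1,whs2), truck_at(t2,whs2), truck_at(t3,whs2)}

== RESULT ==
["in(p3,t2)", "pkg_at(p1,whs2)", "truck_at(t2,whs2)", "truck_at(t3,whs2)"]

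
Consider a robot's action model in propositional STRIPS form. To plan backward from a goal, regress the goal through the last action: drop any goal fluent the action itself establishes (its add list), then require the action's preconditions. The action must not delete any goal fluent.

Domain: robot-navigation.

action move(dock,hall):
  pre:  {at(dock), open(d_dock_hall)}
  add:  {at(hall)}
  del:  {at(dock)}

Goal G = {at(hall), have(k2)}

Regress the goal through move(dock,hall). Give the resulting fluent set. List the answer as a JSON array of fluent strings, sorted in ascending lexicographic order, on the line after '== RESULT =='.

Regress:
  G ∩ del = {}  (empty — regression defined)
  G \ add = {at(hall), have(k2)} \ {at(hall)} = {have(k2)}
  ∪ pre   = {have(k2)} ∪ {at(dock), open(d_dock_hall)}
          = {at(dock), have(k2), open(d_dock_hall)}

== RESULT ==
["at(dock)", "have(k2)", "open(d_dock_hall)"]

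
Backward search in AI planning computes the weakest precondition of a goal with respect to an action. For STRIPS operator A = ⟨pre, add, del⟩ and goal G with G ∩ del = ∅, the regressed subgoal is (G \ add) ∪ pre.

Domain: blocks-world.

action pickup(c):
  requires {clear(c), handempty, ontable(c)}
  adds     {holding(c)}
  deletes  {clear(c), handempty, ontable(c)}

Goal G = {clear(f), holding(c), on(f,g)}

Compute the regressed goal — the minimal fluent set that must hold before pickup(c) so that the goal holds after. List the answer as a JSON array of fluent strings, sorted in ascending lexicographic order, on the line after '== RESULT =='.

Regress:
  G ∩ del = {}  (empty — regression defined)
  G \ add = {clear(f), holding(c), on(f,g)} \ {holding(c)} = {clear(f), on(f,g)}
  ∪ pre   = {clear(f), on(f,g)} ∪ {clear(c), handempty, ontable(c)}
          = {clear(c), clear(f), handempty, on(f,g), ontable(c)}

== RESULT ==
["clear(c)", "clear(f)", "handempty", "on(f,g)", "ontable(c)"]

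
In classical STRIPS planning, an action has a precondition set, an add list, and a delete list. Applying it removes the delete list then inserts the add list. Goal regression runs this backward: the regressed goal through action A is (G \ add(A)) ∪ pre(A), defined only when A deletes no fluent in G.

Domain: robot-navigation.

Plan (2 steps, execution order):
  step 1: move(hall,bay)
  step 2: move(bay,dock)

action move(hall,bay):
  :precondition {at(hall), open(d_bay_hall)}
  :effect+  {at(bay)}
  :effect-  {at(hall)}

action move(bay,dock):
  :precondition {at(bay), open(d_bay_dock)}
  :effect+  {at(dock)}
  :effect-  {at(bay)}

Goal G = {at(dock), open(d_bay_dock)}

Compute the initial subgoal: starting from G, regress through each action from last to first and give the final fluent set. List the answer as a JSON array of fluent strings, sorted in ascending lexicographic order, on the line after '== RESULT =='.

Regress step by step:
  through step 2 (move(bay,dock)): drop {at(dock)}, keep {open(d_bay_dock)}, require {at(bay), open(d_bay_dock)}
    → {at(bay), open(d_bay_dock)}
  through step 1 (move(hall,bay)): drop {at(bay)}, keep {open(d_bay_dock)}, require {at(hall), open(d_bay_hall)}
    → {at(hall), open(d_bay_dock), open(d_bay_hall)}

== RESULT ==
["at(hall)", "open(d_bay_dock)", "open(d_bay_hall)"]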